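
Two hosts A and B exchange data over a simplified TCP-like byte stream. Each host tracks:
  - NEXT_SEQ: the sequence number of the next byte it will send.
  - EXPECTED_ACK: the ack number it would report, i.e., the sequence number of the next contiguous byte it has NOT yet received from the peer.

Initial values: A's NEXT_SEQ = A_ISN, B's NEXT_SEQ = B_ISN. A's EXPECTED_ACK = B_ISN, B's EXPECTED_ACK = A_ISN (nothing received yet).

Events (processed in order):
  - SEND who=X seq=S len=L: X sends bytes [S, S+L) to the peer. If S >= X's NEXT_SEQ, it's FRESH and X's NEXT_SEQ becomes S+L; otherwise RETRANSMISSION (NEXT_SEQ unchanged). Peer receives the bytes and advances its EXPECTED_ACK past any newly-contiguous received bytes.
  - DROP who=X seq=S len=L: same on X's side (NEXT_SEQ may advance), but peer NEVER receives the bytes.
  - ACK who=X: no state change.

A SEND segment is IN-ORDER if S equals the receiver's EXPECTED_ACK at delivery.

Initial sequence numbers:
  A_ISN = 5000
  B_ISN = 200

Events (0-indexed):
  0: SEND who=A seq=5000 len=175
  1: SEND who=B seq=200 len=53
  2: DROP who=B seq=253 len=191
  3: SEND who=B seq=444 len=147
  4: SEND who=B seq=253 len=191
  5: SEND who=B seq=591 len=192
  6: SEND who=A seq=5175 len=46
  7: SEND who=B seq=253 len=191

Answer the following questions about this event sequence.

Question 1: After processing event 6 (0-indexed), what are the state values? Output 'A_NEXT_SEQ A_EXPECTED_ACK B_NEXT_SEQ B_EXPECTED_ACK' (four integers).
After event 0: A_seq=5175 A_ack=200 B_seq=200 B_ack=5175
After event 1: A_seq=5175 A_ack=253 B_seq=253 B_ack=5175
After event 2: A_seq=5175 A_ack=253 B_seq=444 B_ack=5175
After event 3: A_seq=5175 A_ack=253 B_seq=591 B_ack=5175
After event 4: A_seq=5175 A_ack=591 B_seq=591 B_ack=5175
After event 5: A_seq=5175 A_ack=783 B_seq=783 B_ack=5175
After event 6: A_seq=5221 A_ack=783 B_seq=783 B_ack=5221

5221 783 783 5221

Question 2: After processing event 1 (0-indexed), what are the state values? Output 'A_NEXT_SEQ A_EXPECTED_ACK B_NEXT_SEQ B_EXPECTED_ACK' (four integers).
After event 0: A_seq=5175 A_ack=200 B_seq=200 B_ack=5175
After event 1: A_seq=5175 A_ack=253 B_seq=253 B_ack=5175

5175 253 253 5175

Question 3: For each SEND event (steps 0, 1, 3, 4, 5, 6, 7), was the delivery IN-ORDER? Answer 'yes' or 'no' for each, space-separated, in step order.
Answer: yes yes no yes yes yes no

Derivation:
Step 0: SEND seq=5000 -> in-order
Step 1: SEND seq=200 -> in-order
Step 3: SEND seq=444 -> out-of-order
Step 4: SEND seq=253 -> in-order
Step 5: SEND seq=591 -> in-order
Step 6: SEND seq=5175 -> in-order
Step 7: SEND seq=253 -> out-of-order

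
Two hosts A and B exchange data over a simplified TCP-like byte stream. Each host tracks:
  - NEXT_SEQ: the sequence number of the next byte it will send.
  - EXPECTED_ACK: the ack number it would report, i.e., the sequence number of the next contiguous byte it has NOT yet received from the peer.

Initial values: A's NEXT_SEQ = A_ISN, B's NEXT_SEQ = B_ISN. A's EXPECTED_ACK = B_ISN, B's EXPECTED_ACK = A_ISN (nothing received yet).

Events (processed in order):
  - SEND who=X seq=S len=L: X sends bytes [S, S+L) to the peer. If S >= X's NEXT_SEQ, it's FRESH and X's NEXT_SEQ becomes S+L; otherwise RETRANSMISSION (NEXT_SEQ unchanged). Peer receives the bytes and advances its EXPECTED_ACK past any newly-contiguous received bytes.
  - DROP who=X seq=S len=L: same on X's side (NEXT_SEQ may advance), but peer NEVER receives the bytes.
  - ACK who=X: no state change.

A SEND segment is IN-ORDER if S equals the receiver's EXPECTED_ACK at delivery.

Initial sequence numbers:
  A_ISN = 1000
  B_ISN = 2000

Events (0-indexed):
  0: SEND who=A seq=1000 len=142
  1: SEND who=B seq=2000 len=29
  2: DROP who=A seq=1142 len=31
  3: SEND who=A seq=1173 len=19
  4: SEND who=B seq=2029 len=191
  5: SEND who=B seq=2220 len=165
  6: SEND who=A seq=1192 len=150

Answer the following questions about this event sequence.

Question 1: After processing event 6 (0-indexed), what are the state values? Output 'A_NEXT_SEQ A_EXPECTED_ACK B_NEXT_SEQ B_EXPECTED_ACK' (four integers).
After event 0: A_seq=1142 A_ack=2000 B_seq=2000 B_ack=1142
After event 1: A_seq=1142 A_ack=2029 B_seq=2029 B_ack=1142
After event 2: A_seq=1173 A_ack=2029 B_seq=2029 B_ack=1142
After event 3: A_seq=1192 A_ack=2029 B_seq=2029 B_ack=1142
After event 4: A_seq=1192 A_ack=2220 B_seq=2220 B_ack=1142
After event 5: A_seq=1192 A_ack=2385 B_seq=2385 B_ack=1142
After event 6: A_seq=1342 A_ack=2385 B_seq=2385 B_ack=1142

1342 2385 2385 1142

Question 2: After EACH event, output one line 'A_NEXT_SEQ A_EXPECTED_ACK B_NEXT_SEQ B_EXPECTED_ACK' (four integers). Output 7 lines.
1142 2000 2000 1142
1142 2029 2029 1142
1173 2029 2029 1142
1192 2029 2029 1142
1192 2220 2220 1142
1192 2385 2385 1142
1342 2385 2385 1142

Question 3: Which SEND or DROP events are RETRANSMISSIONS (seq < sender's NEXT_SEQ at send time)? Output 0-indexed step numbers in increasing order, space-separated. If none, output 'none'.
Step 0: SEND seq=1000 -> fresh
Step 1: SEND seq=2000 -> fresh
Step 2: DROP seq=1142 -> fresh
Step 3: SEND seq=1173 -> fresh
Step 4: SEND seq=2029 -> fresh
Step 5: SEND seq=2220 -> fresh
Step 6: SEND seq=1192 -> fresh

Answer: none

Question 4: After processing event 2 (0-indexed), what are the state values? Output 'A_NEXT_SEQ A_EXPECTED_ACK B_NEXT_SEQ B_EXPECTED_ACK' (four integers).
After event 0: A_seq=1142 A_ack=2000 B_seq=2000 B_ack=1142
After event 1: A_seq=1142 A_ack=2029 B_seq=2029 B_ack=1142
After event 2: A_seq=1173 A_ack=2029 B_seq=2029 B_ack=1142

1173 2029 2029 1142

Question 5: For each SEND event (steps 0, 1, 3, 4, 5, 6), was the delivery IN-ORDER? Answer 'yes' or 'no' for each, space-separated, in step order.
Answer: yes yes no yes yes no

Derivation:
Step 0: SEND seq=1000 -> in-order
Step 1: SEND seq=2000 -> in-order
Step 3: SEND seq=1173 -> out-of-order
Step 4: SEND seq=2029 -> in-order
Step 5: SEND seq=2220 -> in-order
Step 6: SEND seq=1192 -> out-of-order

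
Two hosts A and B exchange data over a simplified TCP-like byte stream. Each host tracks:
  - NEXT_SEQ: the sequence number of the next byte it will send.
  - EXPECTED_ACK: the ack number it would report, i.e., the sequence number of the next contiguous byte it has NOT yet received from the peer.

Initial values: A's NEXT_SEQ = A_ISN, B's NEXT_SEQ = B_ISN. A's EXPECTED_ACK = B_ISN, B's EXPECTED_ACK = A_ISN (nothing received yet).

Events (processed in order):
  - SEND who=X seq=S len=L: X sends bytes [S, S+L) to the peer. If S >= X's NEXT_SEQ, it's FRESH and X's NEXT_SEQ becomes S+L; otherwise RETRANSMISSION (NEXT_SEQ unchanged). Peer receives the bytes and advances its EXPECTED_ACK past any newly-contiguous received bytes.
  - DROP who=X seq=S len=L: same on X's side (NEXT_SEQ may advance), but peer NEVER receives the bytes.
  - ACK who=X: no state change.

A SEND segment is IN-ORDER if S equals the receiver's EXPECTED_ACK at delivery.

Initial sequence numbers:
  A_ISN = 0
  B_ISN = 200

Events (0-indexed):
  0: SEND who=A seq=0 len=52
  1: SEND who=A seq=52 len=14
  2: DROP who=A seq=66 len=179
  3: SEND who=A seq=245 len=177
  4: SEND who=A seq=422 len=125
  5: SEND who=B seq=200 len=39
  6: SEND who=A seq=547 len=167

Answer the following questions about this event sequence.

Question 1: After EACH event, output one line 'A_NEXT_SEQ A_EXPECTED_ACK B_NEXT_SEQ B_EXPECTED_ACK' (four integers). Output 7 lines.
52 200 200 52
66 200 200 66
245 200 200 66
422 200 200 66
547 200 200 66
547 239 239 66
714 239 239 66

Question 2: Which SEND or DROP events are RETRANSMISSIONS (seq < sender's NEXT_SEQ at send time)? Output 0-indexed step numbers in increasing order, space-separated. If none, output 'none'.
Answer: none

Derivation:
Step 0: SEND seq=0 -> fresh
Step 1: SEND seq=52 -> fresh
Step 2: DROP seq=66 -> fresh
Step 3: SEND seq=245 -> fresh
Step 4: SEND seq=422 -> fresh
Step 5: SEND seq=200 -> fresh
Step 6: SEND seq=547 -> fresh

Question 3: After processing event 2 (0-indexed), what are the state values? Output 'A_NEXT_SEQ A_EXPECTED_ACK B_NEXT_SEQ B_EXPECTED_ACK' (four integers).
After event 0: A_seq=52 A_ack=200 B_seq=200 B_ack=52
After event 1: A_seq=66 A_ack=200 B_seq=200 B_ack=66
After event 2: A_seq=245 A_ack=200 B_seq=200 B_ack=66

245 200 200 66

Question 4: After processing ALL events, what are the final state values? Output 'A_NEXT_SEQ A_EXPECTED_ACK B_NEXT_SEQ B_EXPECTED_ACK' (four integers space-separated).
Answer: 714 239 239 66

Derivation:
After event 0: A_seq=52 A_ack=200 B_seq=200 B_ack=52
After event 1: A_seq=66 A_ack=200 B_seq=200 B_ack=66
After event 2: A_seq=245 A_ack=200 B_seq=200 B_ack=66
After event 3: A_seq=422 A_ack=200 B_seq=200 B_ack=66
After event 4: A_seq=547 A_ack=200 B_seq=200 B_ack=66
After event 5: A_seq=547 A_ack=239 B_seq=239 B_ack=66
After event 6: A_seq=714 A_ack=239 B_seq=239 B_ack=66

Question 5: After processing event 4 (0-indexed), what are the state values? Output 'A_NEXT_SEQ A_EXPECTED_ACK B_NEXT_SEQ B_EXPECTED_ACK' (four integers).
After event 0: A_seq=52 A_ack=200 B_seq=200 B_ack=52
After event 1: A_seq=66 A_ack=200 B_seq=200 B_ack=66
After event 2: A_seq=245 A_ack=200 B_seq=200 B_ack=66
After event 3: A_seq=422 A_ack=200 B_seq=200 B_ack=66
After event 4: A_seq=547 A_ack=200 B_seq=200 B_ack=66

547 200 200 66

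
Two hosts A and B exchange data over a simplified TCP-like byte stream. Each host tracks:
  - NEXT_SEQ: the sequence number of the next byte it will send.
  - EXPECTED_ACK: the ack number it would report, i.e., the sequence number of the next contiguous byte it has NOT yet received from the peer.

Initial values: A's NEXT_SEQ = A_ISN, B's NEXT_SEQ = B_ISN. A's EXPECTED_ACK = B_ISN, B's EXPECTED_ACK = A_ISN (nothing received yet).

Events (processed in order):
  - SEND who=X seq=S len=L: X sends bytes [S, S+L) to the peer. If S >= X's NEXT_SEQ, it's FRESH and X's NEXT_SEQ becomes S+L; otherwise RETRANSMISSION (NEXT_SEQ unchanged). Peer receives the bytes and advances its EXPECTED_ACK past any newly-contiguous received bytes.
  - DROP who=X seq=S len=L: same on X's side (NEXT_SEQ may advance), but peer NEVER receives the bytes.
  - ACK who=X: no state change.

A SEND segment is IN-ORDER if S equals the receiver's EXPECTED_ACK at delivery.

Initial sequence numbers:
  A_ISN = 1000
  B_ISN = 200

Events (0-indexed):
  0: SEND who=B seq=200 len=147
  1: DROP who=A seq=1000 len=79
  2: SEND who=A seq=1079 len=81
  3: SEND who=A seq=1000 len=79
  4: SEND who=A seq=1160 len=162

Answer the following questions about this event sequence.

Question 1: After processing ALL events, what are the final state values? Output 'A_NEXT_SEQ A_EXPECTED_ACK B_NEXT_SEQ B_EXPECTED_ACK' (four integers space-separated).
Answer: 1322 347 347 1322

Derivation:
After event 0: A_seq=1000 A_ack=347 B_seq=347 B_ack=1000
After event 1: A_seq=1079 A_ack=347 B_seq=347 B_ack=1000
After event 2: A_seq=1160 A_ack=347 B_seq=347 B_ack=1000
After event 3: A_seq=1160 A_ack=347 B_seq=347 B_ack=1160
After event 4: A_seq=1322 A_ack=347 B_seq=347 B_ack=1322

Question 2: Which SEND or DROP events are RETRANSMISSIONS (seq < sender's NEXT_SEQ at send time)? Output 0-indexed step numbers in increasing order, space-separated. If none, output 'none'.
Step 0: SEND seq=200 -> fresh
Step 1: DROP seq=1000 -> fresh
Step 2: SEND seq=1079 -> fresh
Step 3: SEND seq=1000 -> retransmit
Step 4: SEND seq=1160 -> fresh

Answer: 3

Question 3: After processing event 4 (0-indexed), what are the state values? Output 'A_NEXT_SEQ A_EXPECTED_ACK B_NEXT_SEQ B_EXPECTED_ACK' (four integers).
After event 0: A_seq=1000 A_ack=347 B_seq=347 B_ack=1000
After event 1: A_seq=1079 A_ack=347 B_seq=347 B_ack=1000
After event 2: A_seq=1160 A_ack=347 B_seq=347 B_ack=1000
After event 3: A_seq=1160 A_ack=347 B_seq=347 B_ack=1160
After event 4: A_seq=1322 A_ack=347 B_seq=347 B_ack=1322

1322 347 347 1322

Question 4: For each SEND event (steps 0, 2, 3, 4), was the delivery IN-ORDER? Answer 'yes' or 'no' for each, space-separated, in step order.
Step 0: SEND seq=200 -> in-order
Step 2: SEND seq=1079 -> out-of-order
Step 3: SEND seq=1000 -> in-order
Step 4: SEND seq=1160 -> in-order

Answer: yes no yes yes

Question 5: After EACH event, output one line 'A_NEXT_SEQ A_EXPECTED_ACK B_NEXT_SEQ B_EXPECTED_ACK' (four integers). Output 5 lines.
1000 347 347 1000
1079 347 347 1000
1160 347 347 1000
1160 347 347 1160
1322 347 347 1322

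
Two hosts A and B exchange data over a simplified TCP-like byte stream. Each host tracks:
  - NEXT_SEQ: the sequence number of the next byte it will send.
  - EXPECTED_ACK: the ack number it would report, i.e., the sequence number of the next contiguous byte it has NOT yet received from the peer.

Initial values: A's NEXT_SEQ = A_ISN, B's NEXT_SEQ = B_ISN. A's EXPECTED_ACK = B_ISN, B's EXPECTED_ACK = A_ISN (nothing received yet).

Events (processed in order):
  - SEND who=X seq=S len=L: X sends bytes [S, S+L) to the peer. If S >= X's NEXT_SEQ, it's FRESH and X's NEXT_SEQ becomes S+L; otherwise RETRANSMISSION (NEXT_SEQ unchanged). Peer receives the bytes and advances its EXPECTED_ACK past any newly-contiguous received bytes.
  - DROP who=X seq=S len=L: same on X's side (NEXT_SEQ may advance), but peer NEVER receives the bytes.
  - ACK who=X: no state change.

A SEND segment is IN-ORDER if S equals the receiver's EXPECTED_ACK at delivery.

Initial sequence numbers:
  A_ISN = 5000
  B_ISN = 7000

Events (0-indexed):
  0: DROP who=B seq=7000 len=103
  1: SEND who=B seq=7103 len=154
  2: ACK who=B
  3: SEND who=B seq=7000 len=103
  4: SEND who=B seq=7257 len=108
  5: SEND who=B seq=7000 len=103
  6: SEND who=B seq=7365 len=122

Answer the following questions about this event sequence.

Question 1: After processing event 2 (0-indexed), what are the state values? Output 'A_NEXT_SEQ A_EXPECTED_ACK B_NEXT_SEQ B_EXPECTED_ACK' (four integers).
After event 0: A_seq=5000 A_ack=7000 B_seq=7103 B_ack=5000
After event 1: A_seq=5000 A_ack=7000 B_seq=7257 B_ack=5000
After event 2: A_seq=5000 A_ack=7000 B_seq=7257 B_ack=5000

5000 7000 7257 5000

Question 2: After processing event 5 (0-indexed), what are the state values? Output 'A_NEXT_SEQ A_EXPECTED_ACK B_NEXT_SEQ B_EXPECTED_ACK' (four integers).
After event 0: A_seq=5000 A_ack=7000 B_seq=7103 B_ack=5000
After event 1: A_seq=5000 A_ack=7000 B_seq=7257 B_ack=5000
After event 2: A_seq=5000 A_ack=7000 B_seq=7257 B_ack=5000
After event 3: A_seq=5000 A_ack=7257 B_seq=7257 B_ack=5000
After event 4: A_seq=5000 A_ack=7365 B_seq=7365 B_ack=5000
After event 5: A_seq=5000 A_ack=7365 B_seq=7365 B_ack=5000

5000 7365 7365 5000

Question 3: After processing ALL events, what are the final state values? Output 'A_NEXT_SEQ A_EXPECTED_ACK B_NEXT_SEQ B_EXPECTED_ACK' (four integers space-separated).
Answer: 5000 7487 7487 5000

Derivation:
After event 0: A_seq=5000 A_ack=7000 B_seq=7103 B_ack=5000
After event 1: A_seq=5000 A_ack=7000 B_seq=7257 B_ack=5000
After event 2: A_seq=5000 A_ack=7000 B_seq=7257 B_ack=5000
After event 3: A_seq=5000 A_ack=7257 B_seq=7257 B_ack=5000
After event 4: A_seq=5000 A_ack=7365 B_seq=7365 B_ack=5000
After event 5: A_seq=5000 A_ack=7365 B_seq=7365 B_ack=5000
After event 6: A_seq=5000 A_ack=7487 B_seq=7487 B_ack=5000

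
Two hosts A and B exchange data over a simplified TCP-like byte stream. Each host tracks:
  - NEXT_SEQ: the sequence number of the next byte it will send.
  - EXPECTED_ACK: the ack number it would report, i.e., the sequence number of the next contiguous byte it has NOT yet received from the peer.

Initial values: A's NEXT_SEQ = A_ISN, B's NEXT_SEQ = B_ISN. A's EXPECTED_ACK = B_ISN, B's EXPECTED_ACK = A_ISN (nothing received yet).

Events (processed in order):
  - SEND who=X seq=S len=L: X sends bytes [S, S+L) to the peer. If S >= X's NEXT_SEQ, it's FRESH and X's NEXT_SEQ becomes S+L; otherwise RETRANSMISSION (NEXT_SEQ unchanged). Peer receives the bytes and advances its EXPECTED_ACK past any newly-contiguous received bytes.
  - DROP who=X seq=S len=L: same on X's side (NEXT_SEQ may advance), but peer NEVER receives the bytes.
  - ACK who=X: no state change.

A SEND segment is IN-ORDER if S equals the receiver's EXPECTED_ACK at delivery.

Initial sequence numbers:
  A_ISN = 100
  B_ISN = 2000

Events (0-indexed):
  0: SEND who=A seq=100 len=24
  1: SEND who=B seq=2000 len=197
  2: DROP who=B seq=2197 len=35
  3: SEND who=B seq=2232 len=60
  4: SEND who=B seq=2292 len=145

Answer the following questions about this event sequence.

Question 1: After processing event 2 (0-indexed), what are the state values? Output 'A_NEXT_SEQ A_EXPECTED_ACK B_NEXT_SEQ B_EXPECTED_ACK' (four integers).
After event 0: A_seq=124 A_ack=2000 B_seq=2000 B_ack=124
After event 1: A_seq=124 A_ack=2197 B_seq=2197 B_ack=124
After event 2: A_seq=124 A_ack=2197 B_seq=2232 B_ack=124

124 2197 2232 124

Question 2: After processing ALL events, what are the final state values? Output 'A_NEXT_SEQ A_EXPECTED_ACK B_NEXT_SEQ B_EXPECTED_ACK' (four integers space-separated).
After event 0: A_seq=124 A_ack=2000 B_seq=2000 B_ack=124
After event 1: A_seq=124 A_ack=2197 B_seq=2197 B_ack=124
After event 2: A_seq=124 A_ack=2197 B_seq=2232 B_ack=124
After event 3: A_seq=124 A_ack=2197 B_seq=2292 B_ack=124
After event 4: A_seq=124 A_ack=2197 B_seq=2437 B_ack=124

Answer: 124 2197 2437 124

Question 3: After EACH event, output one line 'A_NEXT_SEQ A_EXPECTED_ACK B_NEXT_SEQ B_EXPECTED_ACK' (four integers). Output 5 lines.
124 2000 2000 124
124 2197 2197 124
124 2197 2232 124
124 2197 2292 124
124 2197 2437 124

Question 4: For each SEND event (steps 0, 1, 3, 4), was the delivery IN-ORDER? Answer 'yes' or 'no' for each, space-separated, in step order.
Step 0: SEND seq=100 -> in-order
Step 1: SEND seq=2000 -> in-order
Step 3: SEND seq=2232 -> out-of-order
Step 4: SEND seq=2292 -> out-of-order

Answer: yes yes no no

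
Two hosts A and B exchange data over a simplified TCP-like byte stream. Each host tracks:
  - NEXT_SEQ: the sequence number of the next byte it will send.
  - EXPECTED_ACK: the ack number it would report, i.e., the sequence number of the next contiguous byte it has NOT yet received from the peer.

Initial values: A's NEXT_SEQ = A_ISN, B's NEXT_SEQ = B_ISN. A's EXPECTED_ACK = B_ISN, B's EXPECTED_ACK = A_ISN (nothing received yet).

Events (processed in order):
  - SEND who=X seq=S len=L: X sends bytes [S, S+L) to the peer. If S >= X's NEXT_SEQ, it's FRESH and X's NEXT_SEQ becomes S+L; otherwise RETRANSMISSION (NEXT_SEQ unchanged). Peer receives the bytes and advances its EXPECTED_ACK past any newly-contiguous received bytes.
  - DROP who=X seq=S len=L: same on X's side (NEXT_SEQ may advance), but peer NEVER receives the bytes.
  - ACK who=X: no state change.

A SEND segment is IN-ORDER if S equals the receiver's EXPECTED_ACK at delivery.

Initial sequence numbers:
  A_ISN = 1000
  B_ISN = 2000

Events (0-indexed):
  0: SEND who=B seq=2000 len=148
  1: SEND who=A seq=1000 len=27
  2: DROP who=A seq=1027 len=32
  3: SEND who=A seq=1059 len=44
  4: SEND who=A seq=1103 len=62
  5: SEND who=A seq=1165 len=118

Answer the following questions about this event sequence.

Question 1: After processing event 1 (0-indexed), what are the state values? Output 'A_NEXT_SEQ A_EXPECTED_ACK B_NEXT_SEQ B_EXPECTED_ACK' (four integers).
After event 0: A_seq=1000 A_ack=2148 B_seq=2148 B_ack=1000
After event 1: A_seq=1027 A_ack=2148 B_seq=2148 B_ack=1027

1027 2148 2148 1027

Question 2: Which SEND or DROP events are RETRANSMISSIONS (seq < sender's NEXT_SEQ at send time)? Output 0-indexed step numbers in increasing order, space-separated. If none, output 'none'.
Step 0: SEND seq=2000 -> fresh
Step 1: SEND seq=1000 -> fresh
Step 2: DROP seq=1027 -> fresh
Step 3: SEND seq=1059 -> fresh
Step 4: SEND seq=1103 -> fresh
Step 5: SEND seq=1165 -> fresh

Answer: none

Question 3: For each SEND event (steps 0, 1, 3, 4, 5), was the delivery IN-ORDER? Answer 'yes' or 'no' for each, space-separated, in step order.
Answer: yes yes no no no

Derivation:
Step 0: SEND seq=2000 -> in-order
Step 1: SEND seq=1000 -> in-order
Step 3: SEND seq=1059 -> out-of-order
Step 4: SEND seq=1103 -> out-of-order
Step 5: SEND seq=1165 -> out-of-order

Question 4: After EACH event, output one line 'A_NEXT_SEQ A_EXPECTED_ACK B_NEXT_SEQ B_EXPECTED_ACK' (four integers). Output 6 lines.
1000 2148 2148 1000
1027 2148 2148 1027
1059 2148 2148 1027
1103 2148 2148 1027
1165 2148 2148 1027
1283 2148 2148 1027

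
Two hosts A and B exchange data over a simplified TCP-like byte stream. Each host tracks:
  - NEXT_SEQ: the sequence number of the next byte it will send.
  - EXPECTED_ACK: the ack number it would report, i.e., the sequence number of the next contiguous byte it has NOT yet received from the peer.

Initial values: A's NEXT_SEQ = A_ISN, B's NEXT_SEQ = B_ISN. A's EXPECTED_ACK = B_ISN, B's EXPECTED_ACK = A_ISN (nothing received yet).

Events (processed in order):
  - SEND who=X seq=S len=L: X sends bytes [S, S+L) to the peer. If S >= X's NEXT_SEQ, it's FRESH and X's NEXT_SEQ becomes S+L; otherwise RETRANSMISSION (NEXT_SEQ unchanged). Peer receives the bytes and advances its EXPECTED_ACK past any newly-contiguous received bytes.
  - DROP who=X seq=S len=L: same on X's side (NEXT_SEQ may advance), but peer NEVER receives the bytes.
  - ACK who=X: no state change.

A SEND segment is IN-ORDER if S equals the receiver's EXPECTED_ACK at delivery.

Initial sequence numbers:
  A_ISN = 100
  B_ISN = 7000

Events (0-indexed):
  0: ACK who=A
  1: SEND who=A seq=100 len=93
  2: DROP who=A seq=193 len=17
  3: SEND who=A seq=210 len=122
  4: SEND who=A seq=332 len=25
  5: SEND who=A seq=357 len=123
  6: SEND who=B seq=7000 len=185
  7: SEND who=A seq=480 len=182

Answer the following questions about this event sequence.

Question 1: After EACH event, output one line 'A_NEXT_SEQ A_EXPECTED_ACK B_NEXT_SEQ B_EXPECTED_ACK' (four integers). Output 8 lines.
100 7000 7000 100
193 7000 7000 193
210 7000 7000 193
332 7000 7000 193
357 7000 7000 193
480 7000 7000 193
480 7185 7185 193
662 7185 7185 193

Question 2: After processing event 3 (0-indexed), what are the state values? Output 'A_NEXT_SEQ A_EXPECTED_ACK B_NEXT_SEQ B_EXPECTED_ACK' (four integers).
After event 0: A_seq=100 A_ack=7000 B_seq=7000 B_ack=100
After event 1: A_seq=193 A_ack=7000 B_seq=7000 B_ack=193
After event 2: A_seq=210 A_ack=7000 B_seq=7000 B_ack=193
After event 3: A_seq=332 A_ack=7000 B_seq=7000 B_ack=193

332 7000 7000 193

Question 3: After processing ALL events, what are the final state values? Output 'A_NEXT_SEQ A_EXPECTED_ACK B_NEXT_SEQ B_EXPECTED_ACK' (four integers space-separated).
Answer: 662 7185 7185 193

Derivation:
After event 0: A_seq=100 A_ack=7000 B_seq=7000 B_ack=100
After event 1: A_seq=193 A_ack=7000 B_seq=7000 B_ack=193
After event 2: A_seq=210 A_ack=7000 B_seq=7000 B_ack=193
After event 3: A_seq=332 A_ack=7000 B_seq=7000 B_ack=193
After event 4: A_seq=357 A_ack=7000 B_seq=7000 B_ack=193
After event 5: A_seq=480 A_ack=7000 B_seq=7000 B_ack=193
After event 6: A_seq=480 A_ack=7185 B_seq=7185 B_ack=193
After event 7: A_seq=662 A_ack=7185 B_seq=7185 B_ack=193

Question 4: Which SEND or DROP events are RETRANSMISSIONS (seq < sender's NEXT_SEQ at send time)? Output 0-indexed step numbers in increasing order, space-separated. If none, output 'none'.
Answer: none

Derivation:
Step 1: SEND seq=100 -> fresh
Step 2: DROP seq=193 -> fresh
Step 3: SEND seq=210 -> fresh
Step 4: SEND seq=332 -> fresh
Step 5: SEND seq=357 -> fresh
Step 6: SEND seq=7000 -> fresh
Step 7: SEND seq=480 -> fresh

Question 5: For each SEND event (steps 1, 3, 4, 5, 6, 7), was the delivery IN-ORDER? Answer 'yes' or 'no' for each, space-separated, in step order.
Step 1: SEND seq=100 -> in-order
Step 3: SEND seq=210 -> out-of-order
Step 4: SEND seq=332 -> out-of-order
Step 5: SEND seq=357 -> out-of-order
Step 6: SEND seq=7000 -> in-order
Step 7: SEND seq=480 -> out-of-order

Answer: yes no no no yes no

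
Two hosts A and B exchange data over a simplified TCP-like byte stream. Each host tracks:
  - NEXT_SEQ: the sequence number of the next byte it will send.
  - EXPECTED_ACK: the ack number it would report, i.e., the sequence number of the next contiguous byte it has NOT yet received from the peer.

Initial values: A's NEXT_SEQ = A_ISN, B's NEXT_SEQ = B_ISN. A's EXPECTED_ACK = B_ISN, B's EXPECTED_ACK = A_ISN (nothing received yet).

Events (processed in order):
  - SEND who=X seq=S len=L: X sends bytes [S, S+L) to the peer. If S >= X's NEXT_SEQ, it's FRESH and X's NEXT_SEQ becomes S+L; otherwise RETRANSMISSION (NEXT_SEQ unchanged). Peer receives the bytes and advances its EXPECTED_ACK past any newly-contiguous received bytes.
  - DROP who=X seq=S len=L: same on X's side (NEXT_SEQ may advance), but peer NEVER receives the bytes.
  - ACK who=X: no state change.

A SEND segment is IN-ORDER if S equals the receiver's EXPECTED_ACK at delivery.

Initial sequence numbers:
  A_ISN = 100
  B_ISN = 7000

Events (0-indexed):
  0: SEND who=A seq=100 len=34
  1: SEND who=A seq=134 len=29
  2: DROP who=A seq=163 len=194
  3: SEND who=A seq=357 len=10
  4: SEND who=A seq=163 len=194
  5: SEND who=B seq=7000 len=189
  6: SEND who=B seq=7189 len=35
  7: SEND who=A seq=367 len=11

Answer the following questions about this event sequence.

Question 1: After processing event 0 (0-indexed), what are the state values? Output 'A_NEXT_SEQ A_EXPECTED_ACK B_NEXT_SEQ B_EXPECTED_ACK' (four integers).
After event 0: A_seq=134 A_ack=7000 B_seq=7000 B_ack=134

134 7000 7000 134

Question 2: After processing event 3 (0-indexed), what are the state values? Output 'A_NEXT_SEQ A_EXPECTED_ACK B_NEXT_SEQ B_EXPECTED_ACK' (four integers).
After event 0: A_seq=134 A_ack=7000 B_seq=7000 B_ack=134
After event 1: A_seq=163 A_ack=7000 B_seq=7000 B_ack=163
After event 2: A_seq=357 A_ack=7000 B_seq=7000 B_ack=163
After event 3: A_seq=367 A_ack=7000 B_seq=7000 B_ack=163

367 7000 7000 163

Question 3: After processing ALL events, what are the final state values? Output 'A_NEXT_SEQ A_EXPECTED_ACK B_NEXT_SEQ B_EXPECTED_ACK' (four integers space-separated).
Answer: 378 7224 7224 378

Derivation:
After event 0: A_seq=134 A_ack=7000 B_seq=7000 B_ack=134
After event 1: A_seq=163 A_ack=7000 B_seq=7000 B_ack=163
After event 2: A_seq=357 A_ack=7000 B_seq=7000 B_ack=163
After event 3: A_seq=367 A_ack=7000 B_seq=7000 B_ack=163
After event 4: A_seq=367 A_ack=7000 B_seq=7000 B_ack=367
After event 5: A_seq=367 A_ack=7189 B_seq=7189 B_ack=367
After event 6: A_seq=367 A_ack=7224 B_seq=7224 B_ack=367
After event 7: A_seq=378 A_ack=7224 B_seq=7224 B_ack=378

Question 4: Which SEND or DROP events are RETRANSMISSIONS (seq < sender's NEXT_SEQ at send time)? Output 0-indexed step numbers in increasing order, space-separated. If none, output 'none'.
Step 0: SEND seq=100 -> fresh
Step 1: SEND seq=134 -> fresh
Step 2: DROP seq=163 -> fresh
Step 3: SEND seq=357 -> fresh
Step 4: SEND seq=163 -> retransmit
Step 5: SEND seq=7000 -> fresh
Step 6: SEND seq=7189 -> fresh
Step 7: SEND seq=367 -> fresh

Answer: 4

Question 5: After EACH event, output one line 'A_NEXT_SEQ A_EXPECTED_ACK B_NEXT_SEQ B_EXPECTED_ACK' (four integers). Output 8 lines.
134 7000 7000 134
163 7000 7000 163
357 7000 7000 163
367 7000 7000 163
367 7000 7000 367
367 7189 7189 367
367 7224 7224 367
378 7224 7224 378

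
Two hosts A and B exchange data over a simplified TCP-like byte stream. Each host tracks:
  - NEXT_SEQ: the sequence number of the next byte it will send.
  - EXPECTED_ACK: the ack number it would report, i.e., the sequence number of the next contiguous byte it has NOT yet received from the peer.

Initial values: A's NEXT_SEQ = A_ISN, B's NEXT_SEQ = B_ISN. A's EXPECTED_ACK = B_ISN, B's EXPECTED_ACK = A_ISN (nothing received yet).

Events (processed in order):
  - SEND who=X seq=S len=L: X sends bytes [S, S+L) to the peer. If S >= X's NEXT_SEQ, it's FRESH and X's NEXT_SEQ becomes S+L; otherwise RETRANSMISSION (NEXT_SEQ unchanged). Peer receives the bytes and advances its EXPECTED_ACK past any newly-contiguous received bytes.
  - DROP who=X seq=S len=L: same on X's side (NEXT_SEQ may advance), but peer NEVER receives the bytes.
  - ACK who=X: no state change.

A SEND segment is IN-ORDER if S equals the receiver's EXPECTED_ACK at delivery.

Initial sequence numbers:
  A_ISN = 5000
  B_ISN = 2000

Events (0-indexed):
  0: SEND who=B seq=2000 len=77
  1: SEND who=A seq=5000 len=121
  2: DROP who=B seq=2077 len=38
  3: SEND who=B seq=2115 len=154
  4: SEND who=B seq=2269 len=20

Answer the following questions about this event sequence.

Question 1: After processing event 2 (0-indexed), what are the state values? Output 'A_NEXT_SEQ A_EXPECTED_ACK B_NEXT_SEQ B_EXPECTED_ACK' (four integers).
After event 0: A_seq=5000 A_ack=2077 B_seq=2077 B_ack=5000
After event 1: A_seq=5121 A_ack=2077 B_seq=2077 B_ack=5121
After event 2: A_seq=5121 A_ack=2077 B_seq=2115 B_ack=5121

5121 2077 2115 5121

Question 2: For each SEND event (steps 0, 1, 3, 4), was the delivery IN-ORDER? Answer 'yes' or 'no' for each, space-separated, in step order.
Step 0: SEND seq=2000 -> in-order
Step 1: SEND seq=5000 -> in-order
Step 3: SEND seq=2115 -> out-of-order
Step 4: SEND seq=2269 -> out-of-order

Answer: yes yes no no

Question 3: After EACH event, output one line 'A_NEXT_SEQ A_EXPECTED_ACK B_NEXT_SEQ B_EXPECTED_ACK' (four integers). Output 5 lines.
5000 2077 2077 5000
5121 2077 2077 5121
5121 2077 2115 5121
5121 2077 2269 5121
5121 2077 2289 5121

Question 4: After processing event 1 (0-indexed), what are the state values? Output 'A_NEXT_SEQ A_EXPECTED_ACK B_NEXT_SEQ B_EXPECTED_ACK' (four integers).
After event 0: A_seq=5000 A_ack=2077 B_seq=2077 B_ack=5000
After event 1: A_seq=5121 A_ack=2077 B_seq=2077 B_ack=5121

5121 2077 2077 5121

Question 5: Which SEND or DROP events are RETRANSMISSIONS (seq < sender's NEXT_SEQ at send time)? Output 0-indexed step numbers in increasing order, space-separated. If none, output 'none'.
Answer: none

Derivation:
Step 0: SEND seq=2000 -> fresh
Step 1: SEND seq=5000 -> fresh
Step 2: DROP seq=2077 -> fresh
Step 3: SEND seq=2115 -> fresh
Step 4: SEND seq=2269 -> fresh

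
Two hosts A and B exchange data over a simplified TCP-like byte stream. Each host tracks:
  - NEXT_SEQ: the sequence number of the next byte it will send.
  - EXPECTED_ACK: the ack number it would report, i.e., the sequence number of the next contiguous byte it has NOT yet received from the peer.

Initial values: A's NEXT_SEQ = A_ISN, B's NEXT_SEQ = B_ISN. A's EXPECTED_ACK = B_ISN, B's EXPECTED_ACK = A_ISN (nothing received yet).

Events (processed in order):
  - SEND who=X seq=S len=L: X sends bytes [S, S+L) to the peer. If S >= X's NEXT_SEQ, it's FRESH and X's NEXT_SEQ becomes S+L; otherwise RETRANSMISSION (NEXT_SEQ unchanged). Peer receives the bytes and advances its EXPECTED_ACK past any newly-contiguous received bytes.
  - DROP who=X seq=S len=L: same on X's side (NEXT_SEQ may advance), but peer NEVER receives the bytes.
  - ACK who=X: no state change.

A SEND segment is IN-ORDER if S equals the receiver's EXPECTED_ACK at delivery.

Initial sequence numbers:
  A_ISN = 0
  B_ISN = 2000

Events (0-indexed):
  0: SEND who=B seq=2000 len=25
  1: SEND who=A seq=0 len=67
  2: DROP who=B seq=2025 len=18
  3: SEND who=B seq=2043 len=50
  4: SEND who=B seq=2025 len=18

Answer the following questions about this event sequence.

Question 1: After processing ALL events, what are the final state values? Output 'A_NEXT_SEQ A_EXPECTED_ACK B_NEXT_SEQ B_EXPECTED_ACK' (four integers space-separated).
After event 0: A_seq=0 A_ack=2025 B_seq=2025 B_ack=0
After event 1: A_seq=67 A_ack=2025 B_seq=2025 B_ack=67
After event 2: A_seq=67 A_ack=2025 B_seq=2043 B_ack=67
After event 3: A_seq=67 A_ack=2025 B_seq=2093 B_ack=67
After event 4: A_seq=67 A_ack=2093 B_seq=2093 B_ack=67

Answer: 67 2093 2093 67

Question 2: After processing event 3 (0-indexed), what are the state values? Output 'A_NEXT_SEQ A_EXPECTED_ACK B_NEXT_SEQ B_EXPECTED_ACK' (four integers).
After event 0: A_seq=0 A_ack=2025 B_seq=2025 B_ack=0
After event 1: A_seq=67 A_ack=2025 B_seq=2025 B_ack=67
After event 2: A_seq=67 A_ack=2025 B_seq=2043 B_ack=67
After event 3: A_seq=67 A_ack=2025 B_seq=2093 B_ack=67

67 2025 2093 67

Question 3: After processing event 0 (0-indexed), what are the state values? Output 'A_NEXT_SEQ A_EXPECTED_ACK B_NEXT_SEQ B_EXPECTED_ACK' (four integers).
After event 0: A_seq=0 A_ack=2025 B_seq=2025 B_ack=0

0 2025 2025 0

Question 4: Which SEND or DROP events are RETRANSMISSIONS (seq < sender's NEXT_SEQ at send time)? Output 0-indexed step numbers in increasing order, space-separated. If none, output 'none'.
Step 0: SEND seq=2000 -> fresh
Step 1: SEND seq=0 -> fresh
Step 2: DROP seq=2025 -> fresh
Step 3: SEND seq=2043 -> fresh
Step 4: SEND seq=2025 -> retransmit

Answer: 4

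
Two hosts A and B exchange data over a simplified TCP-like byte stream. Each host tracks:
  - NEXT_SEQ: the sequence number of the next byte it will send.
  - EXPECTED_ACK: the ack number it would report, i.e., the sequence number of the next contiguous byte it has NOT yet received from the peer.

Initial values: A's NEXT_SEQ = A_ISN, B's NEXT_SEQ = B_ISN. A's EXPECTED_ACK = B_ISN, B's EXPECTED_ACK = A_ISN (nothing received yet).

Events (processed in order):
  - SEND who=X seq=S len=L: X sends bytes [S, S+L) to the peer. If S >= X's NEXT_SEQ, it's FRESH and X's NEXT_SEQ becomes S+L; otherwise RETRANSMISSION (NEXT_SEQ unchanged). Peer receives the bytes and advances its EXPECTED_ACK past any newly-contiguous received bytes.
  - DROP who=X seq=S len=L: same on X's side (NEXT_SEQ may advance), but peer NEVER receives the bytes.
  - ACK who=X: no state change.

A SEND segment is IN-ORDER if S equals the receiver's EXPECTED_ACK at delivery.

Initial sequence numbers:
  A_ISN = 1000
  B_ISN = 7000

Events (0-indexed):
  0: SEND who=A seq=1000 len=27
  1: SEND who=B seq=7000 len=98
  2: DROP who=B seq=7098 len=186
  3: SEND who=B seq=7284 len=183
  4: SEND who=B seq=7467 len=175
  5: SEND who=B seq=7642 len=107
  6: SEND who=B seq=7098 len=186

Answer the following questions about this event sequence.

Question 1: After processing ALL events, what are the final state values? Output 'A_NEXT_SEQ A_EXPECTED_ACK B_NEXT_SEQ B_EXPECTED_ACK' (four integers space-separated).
After event 0: A_seq=1027 A_ack=7000 B_seq=7000 B_ack=1027
After event 1: A_seq=1027 A_ack=7098 B_seq=7098 B_ack=1027
After event 2: A_seq=1027 A_ack=7098 B_seq=7284 B_ack=1027
After event 3: A_seq=1027 A_ack=7098 B_seq=7467 B_ack=1027
After event 4: A_seq=1027 A_ack=7098 B_seq=7642 B_ack=1027
After event 5: A_seq=1027 A_ack=7098 B_seq=7749 B_ack=1027
After event 6: A_seq=1027 A_ack=7749 B_seq=7749 B_ack=1027

Answer: 1027 7749 7749 1027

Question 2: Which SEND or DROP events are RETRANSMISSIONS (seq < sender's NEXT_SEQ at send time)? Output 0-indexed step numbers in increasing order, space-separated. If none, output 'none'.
Step 0: SEND seq=1000 -> fresh
Step 1: SEND seq=7000 -> fresh
Step 2: DROP seq=7098 -> fresh
Step 3: SEND seq=7284 -> fresh
Step 4: SEND seq=7467 -> fresh
Step 5: SEND seq=7642 -> fresh
Step 6: SEND seq=7098 -> retransmit

Answer: 6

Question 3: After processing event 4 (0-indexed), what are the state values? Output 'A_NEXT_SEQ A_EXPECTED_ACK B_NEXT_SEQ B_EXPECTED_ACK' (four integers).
After event 0: A_seq=1027 A_ack=7000 B_seq=7000 B_ack=1027
After event 1: A_seq=1027 A_ack=7098 B_seq=7098 B_ack=1027
After event 2: A_seq=1027 A_ack=7098 B_seq=7284 B_ack=1027
After event 3: A_seq=1027 A_ack=7098 B_seq=7467 B_ack=1027
After event 4: A_seq=1027 A_ack=7098 B_seq=7642 B_ack=1027

1027 7098 7642 1027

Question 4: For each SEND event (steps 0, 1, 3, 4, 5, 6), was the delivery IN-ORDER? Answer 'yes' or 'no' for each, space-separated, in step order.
Step 0: SEND seq=1000 -> in-order
Step 1: SEND seq=7000 -> in-order
Step 3: SEND seq=7284 -> out-of-order
Step 4: SEND seq=7467 -> out-of-order
Step 5: SEND seq=7642 -> out-of-order
Step 6: SEND seq=7098 -> in-order

Answer: yes yes no no no yes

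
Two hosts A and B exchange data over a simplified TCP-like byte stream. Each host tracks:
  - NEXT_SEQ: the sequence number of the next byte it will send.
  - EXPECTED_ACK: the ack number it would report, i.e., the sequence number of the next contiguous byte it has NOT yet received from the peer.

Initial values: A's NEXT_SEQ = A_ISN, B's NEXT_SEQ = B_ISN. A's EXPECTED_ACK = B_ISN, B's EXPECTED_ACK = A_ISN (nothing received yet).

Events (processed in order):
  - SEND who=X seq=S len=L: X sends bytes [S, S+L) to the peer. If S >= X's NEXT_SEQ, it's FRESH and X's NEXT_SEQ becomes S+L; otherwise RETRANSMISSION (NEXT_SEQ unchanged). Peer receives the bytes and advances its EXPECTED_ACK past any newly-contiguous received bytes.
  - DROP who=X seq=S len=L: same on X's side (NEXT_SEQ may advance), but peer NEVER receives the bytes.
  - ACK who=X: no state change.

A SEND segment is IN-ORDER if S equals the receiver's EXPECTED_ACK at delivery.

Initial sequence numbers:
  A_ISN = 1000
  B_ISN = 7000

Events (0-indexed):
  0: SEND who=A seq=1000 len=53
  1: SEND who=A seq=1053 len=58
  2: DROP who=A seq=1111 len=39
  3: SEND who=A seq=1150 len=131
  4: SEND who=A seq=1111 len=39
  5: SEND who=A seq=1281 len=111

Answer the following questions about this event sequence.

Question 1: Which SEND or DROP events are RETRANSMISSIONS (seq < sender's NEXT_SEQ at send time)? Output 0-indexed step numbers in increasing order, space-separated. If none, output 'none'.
Step 0: SEND seq=1000 -> fresh
Step 1: SEND seq=1053 -> fresh
Step 2: DROP seq=1111 -> fresh
Step 3: SEND seq=1150 -> fresh
Step 4: SEND seq=1111 -> retransmit
Step 5: SEND seq=1281 -> fresh

Answer: 4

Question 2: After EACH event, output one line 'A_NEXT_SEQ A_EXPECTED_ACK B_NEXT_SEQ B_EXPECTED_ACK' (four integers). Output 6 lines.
1053 7000 7000 1053
1111 7000 7000 1111
1150 7000 7000 1111
1281 7000 7000 1111
1281 7000 7000 1281
1392 7000 7000 1392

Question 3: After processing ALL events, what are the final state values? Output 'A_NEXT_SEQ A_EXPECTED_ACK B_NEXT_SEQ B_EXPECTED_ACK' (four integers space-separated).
Answer: 1392 7000 7000 1392

Derivation:
After event 0: A_seq=1053 A_ack=7000 B_seq=7000 B_ack=1053
After event 1: A_seq=1111 A_ack=7000 B_seq=7000 B_ack=1111
After event 2: A_seq=1150 A_ack=7000 B_seq=7000 B_ack=1111
After event 3: A_seq=1281 A_ack=7000 B_seq=7000 B_ack=1111
After event 4: A_seq=1281 A_ack=7000 B_seq=7000 B_ack=1281
After event 5: A_seq=1392 A_ack=7000 B_seq=7000 B_ack=1392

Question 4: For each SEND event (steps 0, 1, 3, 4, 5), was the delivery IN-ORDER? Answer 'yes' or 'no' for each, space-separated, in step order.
Answer: yes yes no yes yes

Derivation:
Step 0: SEND seq=1000 -> in-order
Step 1: SEND seq=1053 -> in-order
Step 3: SEND seq=1150 -> out-of-order
Step 4: SEND seq=1111 -> in-order
Step 5: SEND seq=1281 -> in-order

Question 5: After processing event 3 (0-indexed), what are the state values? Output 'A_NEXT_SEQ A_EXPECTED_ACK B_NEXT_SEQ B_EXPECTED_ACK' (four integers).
After event 0: A_seq=1053 A_ack=7000 B_seq=7000 B_ack=1053
After event 1: A_seq=1111 A_ack=7000 B_seq=7000 B_ack=1111
After event 2: A_seq=1150 A_ack=7000 B_seq=7000 B_ack=1111
After event 3: A_seq=1281 A_ack=7000 B_seq=7000 B_ack=1111

1281 7000 7000 1111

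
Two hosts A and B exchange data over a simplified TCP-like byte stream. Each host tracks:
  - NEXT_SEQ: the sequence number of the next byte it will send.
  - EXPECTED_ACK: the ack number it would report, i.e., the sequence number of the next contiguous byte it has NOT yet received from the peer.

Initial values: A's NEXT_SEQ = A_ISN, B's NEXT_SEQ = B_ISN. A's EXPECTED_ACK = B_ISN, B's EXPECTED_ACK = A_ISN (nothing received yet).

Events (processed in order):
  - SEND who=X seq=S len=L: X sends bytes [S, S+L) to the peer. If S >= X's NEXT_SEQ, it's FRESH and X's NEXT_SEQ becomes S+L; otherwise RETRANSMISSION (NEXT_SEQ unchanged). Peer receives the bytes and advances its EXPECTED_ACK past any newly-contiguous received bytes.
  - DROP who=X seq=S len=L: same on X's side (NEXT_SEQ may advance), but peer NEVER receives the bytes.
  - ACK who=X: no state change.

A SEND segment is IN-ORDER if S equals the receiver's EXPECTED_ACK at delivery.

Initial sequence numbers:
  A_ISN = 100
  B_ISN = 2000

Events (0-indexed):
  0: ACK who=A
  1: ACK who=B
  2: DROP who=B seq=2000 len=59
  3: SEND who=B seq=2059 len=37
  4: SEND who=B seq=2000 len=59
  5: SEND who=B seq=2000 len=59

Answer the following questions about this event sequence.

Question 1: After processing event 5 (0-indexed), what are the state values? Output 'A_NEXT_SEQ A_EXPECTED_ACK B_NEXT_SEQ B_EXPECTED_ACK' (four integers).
After event 0: A_seq=100 A_ack=2000 B_seq=2000 B_ack=100
After event 1: A_seq=100 A_ack=2000 B_seq=2000 B_ack=100
After event 2: A_seq=100 A_ack=2000 B_seq=2059 B_ack=100
After event 3: A_seq=100 A_ack=2000 B_seq=2096 B_ack=100
After event 4: A_seq=100 A_ack=2096 B_seq=2096 B_ack=100
After event 5: A_seq=100 A_ack=2096 B_seq=2096 B_ack=100

100 2096 2096 100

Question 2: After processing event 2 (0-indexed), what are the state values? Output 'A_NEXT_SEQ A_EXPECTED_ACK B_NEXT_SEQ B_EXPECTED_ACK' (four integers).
After event 0: A_seq=100 A_ack=2000 B_seq=2000 B_ack=100
After event 1: A_seq=100 A_ack=2000 B_seq=2000 B_ack=100
After event 2: A_seq=100 A_ack=2000 B_seq=2059 B_ack=100

100 2000 2059 100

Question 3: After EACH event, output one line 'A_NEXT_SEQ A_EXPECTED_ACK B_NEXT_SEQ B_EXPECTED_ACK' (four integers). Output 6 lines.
100 2000 2000 100
100 2000 2000 100
100 2000 2059 100
100 2000 2096 100
100 2096 2096 100
100 2096 2096 100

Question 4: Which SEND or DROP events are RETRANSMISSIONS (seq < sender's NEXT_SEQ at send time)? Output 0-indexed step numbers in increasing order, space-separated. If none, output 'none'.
Answer: 4 5

Derivation:
Step 2: DROP seq=2000 -> fresh
Step 3: SEND seq=2059 -> fresh
Step 4: SEND seq=2000 -> retransmit
Step 5: SEND seq=2000 -> retransmit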